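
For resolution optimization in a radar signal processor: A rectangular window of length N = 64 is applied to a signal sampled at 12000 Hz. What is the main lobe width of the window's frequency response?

For a rectangular window of length N,
the main lobe width in frequency is 2*f_s/N.
= 2*12000/64 = 375 Hz
This determines the minimum frequency separation for resolving two sinusoids.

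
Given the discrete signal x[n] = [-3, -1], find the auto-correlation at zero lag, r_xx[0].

The auto-correlation at zero lag r_xx[0] equals the signal energy.
r_xx[0] = sum of x[n]^2 = (-3)^2 + (-1)^2
= 9 + 1 = 10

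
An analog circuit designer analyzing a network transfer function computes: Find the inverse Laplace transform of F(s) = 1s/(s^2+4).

Standard pair: s/(s^2+w^2) <-> cos(wt)*u(t)
With k=1, w=2: f(t) = cos(2t)*u(t)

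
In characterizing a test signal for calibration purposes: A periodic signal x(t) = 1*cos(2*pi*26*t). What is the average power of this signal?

Average power of A*cos(wt) is A^2/2.
P = 1^2 / 2 = 1/2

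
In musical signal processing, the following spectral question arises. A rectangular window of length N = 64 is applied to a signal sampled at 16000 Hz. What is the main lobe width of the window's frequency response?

For a rectangular window of length N,
the main lobe width in frequency is 2*f_s/N.
= 2*16000/64 = 500 Hz
This determines the minimum frequency separation for resolving two sinusoids.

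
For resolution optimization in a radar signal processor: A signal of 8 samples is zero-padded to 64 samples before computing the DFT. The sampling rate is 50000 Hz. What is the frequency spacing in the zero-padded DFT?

Original DFT: N = 8, resolution = f_s/N = 50000/8 = 6250 Hz
Zero-padded DFT: N = 64, resolution = f_s/N = 50000/64 = 3125/4 Hz
Zero-padding interpolates the spectrum (finer frequency grid)
but does NOT improve the true spectral resolution (ability to resolve close frequencies).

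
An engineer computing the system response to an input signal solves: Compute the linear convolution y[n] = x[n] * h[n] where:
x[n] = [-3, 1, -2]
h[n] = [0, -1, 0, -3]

y[n] = sum_k x[k]*h[n-k]. Output length = len(x) + len(h) - 1 = 3 + 4 - 1 = 6.
y[0] = -3*0 = 0
y[1] = 1*0 + -3*-1 = 3
y[2] = -2*0 + 1*-1 + -3*0 = -1
y[3] = -2*-1 + 1*0 + -3*-3 = 11
y[4] = -2*0 + 1*-3 = -3
y[5] = -2*-3 = 6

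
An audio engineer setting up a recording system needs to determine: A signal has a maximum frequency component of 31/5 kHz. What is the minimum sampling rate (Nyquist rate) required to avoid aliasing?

By the Nyquist-Shannon sampling theorem,
the minimum sampling rate (Nyquist rate) must be at least 2 * f_max.
Nyquist rate = 2 * 31/5 kHz = 62/5 kHz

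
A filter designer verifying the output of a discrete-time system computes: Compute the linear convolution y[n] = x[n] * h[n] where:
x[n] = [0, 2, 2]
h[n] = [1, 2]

y[n] = sum_k x[k]*h[n-k]. Output length = len(x) + len(h) - 1 = 3 + 2 - 1 = 4.
y[0] = 0*1 = 0
y[1] = 2*1 + 0*2 = 2
y[2] = 2*1 + 2*2 = 6
y[3] = 2*2 = 4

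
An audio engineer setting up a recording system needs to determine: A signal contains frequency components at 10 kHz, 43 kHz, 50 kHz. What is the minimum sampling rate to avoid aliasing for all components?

The highest frequency component is f_max = 50 kHz.
Nyquist rate = 2 * f_max = 2 * 50 kHz = 100 kHz.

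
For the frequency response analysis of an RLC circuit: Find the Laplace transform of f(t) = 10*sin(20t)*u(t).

Standard pair: sin(wt)*u(t) <-> w/(s^2+w^2)
With w = 20: L{10*sin(20t)*u(t)} = 200/(s^2+400)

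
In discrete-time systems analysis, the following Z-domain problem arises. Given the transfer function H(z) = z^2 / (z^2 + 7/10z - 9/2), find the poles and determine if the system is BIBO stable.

Poles are roots of the denominator: z^2 + 7/10z - 9/2 = 0.
Quadratic formula: z = [-(7/10) +/- sqrt((7/10)^2 - 4*(-9/2))] / 2
Discriminant = 49/100 + 18 = 1849/100; sqrt = 43/10.
z = (-7/10 +/- 43/10) / 2 => z = 9/5 or z = -5/2.
|p1| = 9/5, |p2| = 5/2.
For BIBO stability, all poles must lie inside the unit circle (|p| < 1).
System is UNSTABLE since at least one |p| >= 1.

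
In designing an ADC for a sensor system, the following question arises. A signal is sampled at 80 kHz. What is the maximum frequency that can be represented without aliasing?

The maximum frequency that can be represented without aliasing
is the Nyquist frequency: f_max = f_s / 2 = 80 kHz / 2 = 40 kHz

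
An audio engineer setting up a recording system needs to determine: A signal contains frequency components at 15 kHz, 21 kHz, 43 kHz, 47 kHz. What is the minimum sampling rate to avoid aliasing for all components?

The highest frequency component is f_max = 47 kHz.
Nyquist rate = 2 * f_max = 2 * 47 kHz = 94 kHz.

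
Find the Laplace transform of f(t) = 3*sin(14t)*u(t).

Standard pair: sin(wt)*u(t) <-> w/(s^2+w^2)
With w = 14: L{3*sin(14t)*u(t)} = 42/(s^2+196)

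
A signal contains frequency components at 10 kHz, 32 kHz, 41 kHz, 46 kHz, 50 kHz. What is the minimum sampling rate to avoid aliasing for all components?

The highest frequency component is f_max = 50 kHz.
Nyquist rate = 2 * f_max = 2 * 50 kHz = 100 kHz.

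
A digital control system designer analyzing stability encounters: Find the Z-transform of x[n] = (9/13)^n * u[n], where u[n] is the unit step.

The Z-transform of a^n * u[n] is z/(z-a) for |z| > |a|.
Here a = 9/13, so X(z) = z/(z - (9/13)) = 13z/(13z - 9)
ROC: |z| > 9/13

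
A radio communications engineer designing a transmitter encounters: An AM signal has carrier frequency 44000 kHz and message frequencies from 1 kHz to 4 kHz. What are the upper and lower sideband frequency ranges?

Upper sideband (USB) = fc + [fm_low, fm_high] = 44000 + [1, 4] = [44001, 44004] kHz
Lower sideband (LSB) = fc - [fm_high, fm_low] = 44000 - [4, 1] = [43996, 43999] kHz
Total occupied spectrum: 43996 kHz to 44004 kHz (plus carrier at 44000 kHz)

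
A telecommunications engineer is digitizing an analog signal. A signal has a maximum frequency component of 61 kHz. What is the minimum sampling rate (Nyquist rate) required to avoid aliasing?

By the Nyquist-Shannon sampling theorem,
the minimum sampling rate (Nyquist rate) must be at least 2 * f_max.
Nyquist rate = 2 * 61 kHz = 122 kHz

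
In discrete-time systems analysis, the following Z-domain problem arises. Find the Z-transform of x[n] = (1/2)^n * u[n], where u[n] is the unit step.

The Z-transform of a^n * u[n] is z/(z-a) for |z| > |a|.
Here a = 1/2, so X(z) = z/(z - (1/2)) = 2z/(2z - 1)
ROC: |z| > 1/2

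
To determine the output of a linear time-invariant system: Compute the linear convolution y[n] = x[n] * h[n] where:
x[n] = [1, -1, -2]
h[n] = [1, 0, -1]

y[n] = sum_k x[k]*h[n-k]. Output length = len(x) + len(h) - 1 = 3 + 3 - 1 = 5.
y[0] = 1*1 = 1
y[1] = -1*1 + 1*0 = -1
y[2] = -2*1 + -1*0 + 1*-1 = -3
y[3] = -2*0 + -1*-1 = 1
y[4] = -2*-1 = 2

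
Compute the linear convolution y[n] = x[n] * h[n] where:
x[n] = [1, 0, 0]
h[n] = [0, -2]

y[n] = sum_k x[k]*h[n-k]. Output length = len(x) + len(h) - 1 = 3 + 2 - 1 = 4.
y[0] = 1*0 = 0
y[1] = 0*0 + 1*-2 = -2
y[2] = 0*0 + 0*-2 = 0
y[3] = 0*-2 = 0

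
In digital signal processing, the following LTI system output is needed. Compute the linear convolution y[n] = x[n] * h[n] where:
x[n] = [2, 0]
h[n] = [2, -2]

y[n] = sum_k x[k]*h[n-k]. Output length = len(x) + len(h) - 1 = 2 + 2 - 1 = 3.
y[0] = 2*2 = 4
y[1] = 0*2 + 2*-2 = -4
y[2] = 0*-2 = 0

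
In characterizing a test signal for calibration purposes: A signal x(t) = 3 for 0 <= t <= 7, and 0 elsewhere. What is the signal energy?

Energy = integral of |x(t)|^2 dt over the signal duration
= 3^2 * 7 = 9 * 7 = 63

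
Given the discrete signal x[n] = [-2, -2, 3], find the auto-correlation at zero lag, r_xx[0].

The auto-correlation at zero lag r_xx[0] equals the signal energy.
r_xx[0] = sum of x[n]^2 = (-2)^2 + (-2)^2 + 3^2
= 4 + 4 + 9 = 17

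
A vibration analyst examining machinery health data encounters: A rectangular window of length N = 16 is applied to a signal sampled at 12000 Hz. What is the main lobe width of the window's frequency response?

For a rectangular window of length N,
the main lobe width in frequency is 2*f_s/N.
= 2*12000/16 = 1500 Hz
This determines the minimum frequency separation for resolving two sinusoids.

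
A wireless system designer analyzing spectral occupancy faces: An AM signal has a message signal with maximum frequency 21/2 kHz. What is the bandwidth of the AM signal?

In AM (double-sideband), the bandwidth is twice the message frequency.
BW = 2 * f_m = 2 * 21/2 kHz = 21 kHz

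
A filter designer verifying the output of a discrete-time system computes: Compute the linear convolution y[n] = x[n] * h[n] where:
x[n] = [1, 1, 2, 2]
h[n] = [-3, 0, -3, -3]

y[n] = sum_k x[k]*h[n-k]. Output length = len(x) + len(h) - 1 = 4 + 4 - 1 = 7.
y[0] = 1*-3 = -3
y[1] = 1*-3 + 1*0 = -3
y[2] = 2*-3 + 1*0 + 1*-3 = -9
y[3] = 2*-3 + 2*0 + 1*-3 + 1*-3 = -12
y[4] = 2*0 + 2*-3 + 1*-3 = -9
y[5] = 2*-3 + 2*-3 = -12
y[6] = 2*-3 = -6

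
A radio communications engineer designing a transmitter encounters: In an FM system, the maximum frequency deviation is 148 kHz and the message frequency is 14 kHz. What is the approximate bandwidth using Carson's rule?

Carson's rule: BW = 2*(delta_f + f_m)
= 2*(148 + 14) kHz = 324 kHz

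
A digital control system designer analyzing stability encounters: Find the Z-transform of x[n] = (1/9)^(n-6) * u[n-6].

Time-shifting property: if X(z) = Z{x[n]}, then Z{x[n-d]} = z^(-d) * X(z)
X(z) = z/(z - 1/9) for x[n] = (1/9)^n * u[n]
Z{x[n-6]} = z^(-6) * z/(z - 1/9) = z^(-5)/(z - 1/9)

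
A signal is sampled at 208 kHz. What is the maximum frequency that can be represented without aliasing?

The maximum frequency that can be represented without aliasing
is the Nyquist frequency: f_max = f_s / 2 = 208 kHz / 2 = 104 kHz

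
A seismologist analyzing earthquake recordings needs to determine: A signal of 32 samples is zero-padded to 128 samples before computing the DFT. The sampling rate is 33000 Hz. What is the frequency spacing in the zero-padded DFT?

Original DFT: N = 32, resolution = f_s/N = 33000/32 = 4125/4 Hz
Zero-padded DFT: N = 128, resolution = f_s/N = 33000/128 = 4125/16 Hz
Zero-padding interpolates the spectrum (finer frequency grid)
but does NOT improve the true spectral resolution (ability to resolve close frequencies).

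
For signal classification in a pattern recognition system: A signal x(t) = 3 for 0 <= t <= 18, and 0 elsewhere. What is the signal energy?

Energy = integral of |x(t)|^2 dt over the signal duration
= 3^2 * 18 = 9 * 18 = 162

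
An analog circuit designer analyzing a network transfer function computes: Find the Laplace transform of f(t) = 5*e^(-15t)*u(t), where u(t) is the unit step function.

Standard Laplace transform pair:
e^(-at)*u(t) <-> 1/(s+a)
With a = 15: L{5*e^(-15t)*u(t)} = 5/(s+15), ROC: Re(s) > -15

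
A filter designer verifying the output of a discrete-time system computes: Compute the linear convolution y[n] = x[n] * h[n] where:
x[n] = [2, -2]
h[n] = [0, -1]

y[n] = sum_k x[k]*h[n-k]. Output length = len(x) + len(h) - 1 = 2 + 2 - 1 = 3.
y[0] = 2*0 = 0
y[1] = -2*0 + 2*-1 = -2
y[2] = -2*-1 = 2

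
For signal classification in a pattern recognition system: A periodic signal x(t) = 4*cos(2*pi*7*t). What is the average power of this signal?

Average power of A*cos(wt) is A^2/2.
P = 4^2 / 2 = 16/2 = 8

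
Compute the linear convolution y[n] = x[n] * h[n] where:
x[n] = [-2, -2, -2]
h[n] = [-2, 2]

y[n] = sum_k x[k]*h[n-k]. Output length = len(x) + len(h) - 1 = 3 + 2 - 1 = 4.
y[0] = -2*-2 = 4
y[1] = -2*-2 + -2*2 = 0
y[2] = -2*-2 + -2*2 = 0
y[3] = -2*2 = -4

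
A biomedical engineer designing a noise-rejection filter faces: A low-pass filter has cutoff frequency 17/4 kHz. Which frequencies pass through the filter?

A low-pass filter passes all frequencies below the cutoff frequency 17/4 kHz and attenuates higher frequencies.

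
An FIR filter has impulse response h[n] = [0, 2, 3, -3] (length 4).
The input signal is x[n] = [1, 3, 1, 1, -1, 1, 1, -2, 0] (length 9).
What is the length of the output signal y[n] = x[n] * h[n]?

For linear convolution, the output length is:
len(y) = len(x) + len(h) - 1 = 9 + 4 - 1 = 12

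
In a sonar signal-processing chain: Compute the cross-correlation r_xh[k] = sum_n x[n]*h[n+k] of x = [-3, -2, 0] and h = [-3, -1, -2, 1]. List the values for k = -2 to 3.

Both sequences indexed from 0 and zero outside their support.
Lags with overlap: k = -2 to 3.
  r_xh[-2] = x[2]*h[0] = 0
  r_xh[-1] = x[1]*h[0] + x[2]*h[1] = 6
  r_xh[0] = x[0]*h[0] + x[1]*h[1] + x[2]*h[2] = 11
  r_xh[1] = x[0]*h[1] + x[1]*h[2] + x[2]*h[3] = 7
  r_xh[2] = x[0]*h[2] + x[1]*h[3] = 4
  r_xh[3] = x[0]*h[3] = -3
r_xh = [0, 6, 11, 7, 4, -3] (for k = -2, ..., 3)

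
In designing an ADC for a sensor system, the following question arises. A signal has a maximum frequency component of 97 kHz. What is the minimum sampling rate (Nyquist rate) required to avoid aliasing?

By the Nyquist-Shannon sampling theorem,
the minimum sampling rate (Nyquist rate) must be at least 2 * f_max.
Nyquist rate = 2 * 97 kHz = 194 kHz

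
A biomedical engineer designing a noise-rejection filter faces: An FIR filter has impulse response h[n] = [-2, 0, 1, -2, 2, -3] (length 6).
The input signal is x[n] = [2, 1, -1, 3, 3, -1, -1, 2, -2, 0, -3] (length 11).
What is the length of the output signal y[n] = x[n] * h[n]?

For linear convolution, the output length is:
len(y) = len(x) + len(h) - 1 = 11 + 6 - 1 = 16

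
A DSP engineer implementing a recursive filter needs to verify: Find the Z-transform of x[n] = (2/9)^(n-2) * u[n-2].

Time-shifting property: if X(z) = Z{x[n]}, then Z{x[n-d]} = z^(-d) * X(z)
X(z) = z/(z - 2/9) for x[n] = (2/9)^n * u[n]
Z{x[n-2]} = z^(-2) * z/(z - 2/9) = z^(-1)/(z - 2/9)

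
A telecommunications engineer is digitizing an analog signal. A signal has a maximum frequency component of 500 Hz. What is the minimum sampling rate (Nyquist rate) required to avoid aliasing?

By the Nyquist-Shannon sampling theorem,
the minimum sampling rate (Nyquist rate) must be at least 2 * f_max.
Nyquist rate = 2 * 500 Hz = 1000 Hz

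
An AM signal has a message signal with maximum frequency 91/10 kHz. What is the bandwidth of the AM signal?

In AM (double-sideband), the bandwidth is twice the message frequency.
BW = 2 * f_m = 2 * 91/10 kHz = 91/5 kHz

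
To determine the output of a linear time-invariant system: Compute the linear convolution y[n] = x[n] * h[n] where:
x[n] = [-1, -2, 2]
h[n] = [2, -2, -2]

y[n] = sum_k x[k]*h[n-k]. Output length = len(x) + len(h) - 1 = 3 + 3 - 1 = 5.
y[0] = -1*2 = -2
y[1] = -2*2 + -1*-2 = -2
y[2] = 2*2 + -2*-2 + -1*-2 = 10
y[3] = 2*-2 + -2*-2 = 0
y[4] = 2*-2 = -4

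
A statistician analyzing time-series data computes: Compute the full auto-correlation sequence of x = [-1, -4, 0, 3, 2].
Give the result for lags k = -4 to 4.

r_xx[k] = sum_m x[m]*x[m+k], indexed from 0, for k = -4 to 4:
  r_xx[-4] = x[4]*x[0] = -2
  r_xx[-3] = x[3]*x[0] + x[4]*x[1] = -11
  r_xx[-2] = x[2]*x[0] + x[3]*x[1] + x[4]*x[2] = -12
  r_xx[-1] = x[1]*x[0] + x[2]*x[1] + x[3]*x[2] + x[4]*x[3] = 10
  r_xx[0] = x[0]*x[0] + x[1]*x[1] + x[2]*x[2] + x[3]*x[3] + x[4]*x[4] = 30
  r_xx[1] = x[0]*x[1] + x[1]*x[2] + x[2]*x[3] + x[3]*x[4] = 10
  r_xx[2] = x[0]*x[2] + x[1]*x[3] + x[2]*x[4] = -12
  r_xx[3] = x[0]*x[3] + x[1]*x[4] = -11
  r_xx[4] = x[0]*x[4] = -2
r_xx = [-2, -11, -12, 10, 30, 10, -12, -11, -2]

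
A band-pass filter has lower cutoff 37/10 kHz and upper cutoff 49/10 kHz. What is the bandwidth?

Bandwidth = f_high - f_low
= 49/10 kHz - 37/10 kHz = 6/5 kHz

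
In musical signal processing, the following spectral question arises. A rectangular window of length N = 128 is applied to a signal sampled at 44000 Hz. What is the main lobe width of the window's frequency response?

For a rectangular window of length N,
the main lobe width in frequency is 2*f_s/N.
= 2*44000/128 = 1375/2 Hz
This determines the minimum frequency separation for resolving two sinusoids.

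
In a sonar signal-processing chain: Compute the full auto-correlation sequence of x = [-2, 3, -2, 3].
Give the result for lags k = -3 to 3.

r_xx[k] = sum_m x[m]*x[m+k], indexed from 0, for k = -3 to 3:
  r_xx[-3] = x[3]*x[0] = -6
  r_xx[-2] = x[2]*x[0] + x[3]*x[1] = 13
  r_xx[-1] = x[1]*x[0] + x[2]*x[1] + x[3]*x[2] = -18
  r_xx[0] = x[0]*x[0] + x[1]*x[1] + x[2]*x[2] + x[3]*x[3] = 26
  r_xx[1] = x[0]*x[1] + x[1]*x[2] + x[2]*x[3] = -18
  r_xx[2] = x[0]*x[2] + x[1]*x[3] = 13
  r_xx[3] = x[0]*x[3] = -6
r_xx = [-6, 13, -18, 26, -18, 13, -6]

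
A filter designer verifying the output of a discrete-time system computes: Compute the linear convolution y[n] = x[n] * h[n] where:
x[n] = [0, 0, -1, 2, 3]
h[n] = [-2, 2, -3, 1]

y[n] = sum_k x[k]*h[n-k]. Output length = len(x) + len(h) - 1 = 5 + 4 - 1 = 8.
y[0] = 0*-2 = 0
y[1] = 0*-2 + 0*2 = 0
y[2] = -1*-2 + 0*2 + 0*-3 = 2
y[3] = 2*-2 + -1*2 + 0*-3 + 0*1 = -6
y[4] = 3*-2 + 2*2 + -1*-3 + 0*1 = 1
y[5] = 3*2 + 2*-3 + -1*1 = -1
y[6] = 3*-3 + 2*1 = -7
y[7] = 3*1 = 3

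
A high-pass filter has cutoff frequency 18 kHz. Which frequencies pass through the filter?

A high-pass filter passes all frequencies above the cutoff frequency 18 kHz and attenuates lower frequencies.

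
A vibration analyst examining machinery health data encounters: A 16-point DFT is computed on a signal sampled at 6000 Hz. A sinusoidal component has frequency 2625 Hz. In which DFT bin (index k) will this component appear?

DFT frequency resolution = f_s/N = 6000/16 = 375 Hz
Bin index k = f_signal / resolution = 2625 / 375 = 7
The signal frequency 2625 Hz falls in DFT bin k = 7.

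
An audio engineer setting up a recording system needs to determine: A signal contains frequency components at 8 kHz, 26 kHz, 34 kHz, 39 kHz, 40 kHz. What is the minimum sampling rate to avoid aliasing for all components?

The highest frequency component is f_max = 40 kHz.
Nyquist rate = 2 * f_max = 2 * 40 kHz = 80 kHz.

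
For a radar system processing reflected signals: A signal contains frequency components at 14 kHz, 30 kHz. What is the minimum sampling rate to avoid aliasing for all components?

The highest frequency component is f_max = 30 kHz.
Nyquist rate = 2 * f_max = 2 * 30 kHz = 60 kHz.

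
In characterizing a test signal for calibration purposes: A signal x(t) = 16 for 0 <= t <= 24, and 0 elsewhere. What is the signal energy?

Energy = integral of |x(t)|^2 dt over the signal duration
= 16^2 * 24 = 256 * 24 = 6144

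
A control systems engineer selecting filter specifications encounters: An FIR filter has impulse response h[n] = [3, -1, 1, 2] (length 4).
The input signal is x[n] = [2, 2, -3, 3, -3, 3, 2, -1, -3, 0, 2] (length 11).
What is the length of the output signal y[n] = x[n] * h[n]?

For linear convolution, the output length is:
len(y) = len(x) + len(h) - 1 = 11 + 4 - 1 = 14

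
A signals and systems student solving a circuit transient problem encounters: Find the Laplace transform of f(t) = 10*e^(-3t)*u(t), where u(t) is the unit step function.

Standard Laplace transform pair:
e^(-at)*u(t) <-> 1/(s+a)
With a = 3: L{10*e^(-3t)*u(t)} = 10/(s+3), ROC: Re(s) > -3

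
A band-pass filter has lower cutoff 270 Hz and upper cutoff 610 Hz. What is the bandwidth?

Bandwidth = f_high - f_low
= 610 Hz - 270 Hz = 340 Hz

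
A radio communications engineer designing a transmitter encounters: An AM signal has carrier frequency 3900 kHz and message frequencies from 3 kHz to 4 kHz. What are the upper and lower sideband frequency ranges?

Upper sideband (USB) = fc + [fm_low, fm_high] = 3900 + [3, 4] = [3903, 3904] kHz
Lower sideband (LSB) = fc - [fm_high, fm_low] = 3900 - [4, 3] = [3896, 3897] kHz
Total occupied spectrum: 3896 kHz to 3904 kHz (plus carrier at 3900 kHz)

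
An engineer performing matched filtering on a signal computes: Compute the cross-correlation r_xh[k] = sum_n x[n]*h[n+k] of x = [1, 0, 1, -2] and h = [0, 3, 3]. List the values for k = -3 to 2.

Both sequences indexed from 0 and zero outside their support.
Lags with overlap: k = -3 to 2.
  r_xh[-3] = x[3]*h[0] = 0
  r_xh[-2] = x[2]*h[0] + x[3]*h[1] = -6
  r_xh[-1] = x[1]*h[0] + x[2]*h[1] + x[3]*h[2] = -3
  r_xh[0] = x[0]*h[0] + x[1]*h[1] + x[2]*h[2] = 3
  r_xh[1] = x[0]*h[1] + x[1]*h[2] = 3
  r_xh[2] = x[0]*h[2] = 3
r_xh = [0, -6, -3, 3, 3, 3] (for k = -3, ..., 2)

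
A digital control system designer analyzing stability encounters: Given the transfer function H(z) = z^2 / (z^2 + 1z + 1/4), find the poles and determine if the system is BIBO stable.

Poles are roots of the denominator: z^2 + 1z + 1/4 = 0.
Quadratic formula: z = [-(1) +/- sqrt((1)^2 - 4*(1/4))] / 2
Discriminant = 1 - 1 = 0; sqrt = 0.
z = (-1 +/- 0) / 2 = -1/2 (repeated root).
|p1| = 1/2, |p2| = 1/2.
For BIBO stability, all poles must lie inside the unit circle (|p| < 1).
System is STABLE since both |p| < 1.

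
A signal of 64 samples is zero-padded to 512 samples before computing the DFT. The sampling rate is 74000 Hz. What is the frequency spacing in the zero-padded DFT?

Original DFT: N = 64, resolution = f_s/N = 74000/64 = 4625/4 Hz
Zero-padded DFT: N = 512, resolution = f_s/N = 74000/512 = 4625/32 Hz
Zero-padding interpolates the spectrum (finer frequency grid)
but does NOT improve the true spectral resolution (ability to resolve close frequencies).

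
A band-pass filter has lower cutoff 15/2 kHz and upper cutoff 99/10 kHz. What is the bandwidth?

Bandwidth = f_high - f_low
= 99/10 kHz - 15/2 kHz = 12/5 kHz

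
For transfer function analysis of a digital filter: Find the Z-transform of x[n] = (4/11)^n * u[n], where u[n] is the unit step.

The Z-transform of a^n * u[n] is z/(z-a) for |z| > |a|.
Here a = 4/11, so X(z) = z/(z - (4/11)) = 11z/(11z - 4)
ROC: |z| > 4/11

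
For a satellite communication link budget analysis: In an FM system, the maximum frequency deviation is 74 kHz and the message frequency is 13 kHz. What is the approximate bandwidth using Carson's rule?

Carson's rule: BW = 2*(delta_f + f_m)
= 2*(74 + 13) kHz = 174 kHz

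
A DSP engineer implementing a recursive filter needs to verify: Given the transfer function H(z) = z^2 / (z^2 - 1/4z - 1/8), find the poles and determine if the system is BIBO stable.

Poles are roots of the denominator: z^2 - 1/4z - 1/8 = 0.
Quadratic formula: z = [-(-1/4) +/- sqrt((-1/4)^2 - 4*(-1/8))] / 2
Discriminant = 1/16 + 1/2 = 9/16; sqrt = 3/4.
z = (1/4 +/- 3/4) / 2 => z = 1/2 or z = -1/4.
|p1| = 1/4, |p2| = 1/2.
For BIBO stability, all poles must lie inside the unit circle (|p| < 1).
System is STABLE since both |p| < 1.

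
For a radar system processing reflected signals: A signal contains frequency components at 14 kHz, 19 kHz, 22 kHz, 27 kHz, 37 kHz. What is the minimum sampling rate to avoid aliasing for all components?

The highest frequency component is f_max = 37 kHz.
Nyquist rate = 2 * f_max = 2 * 37 kHz = 74 kHz.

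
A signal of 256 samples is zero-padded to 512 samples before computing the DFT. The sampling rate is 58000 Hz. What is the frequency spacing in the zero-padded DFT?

Original DFT: N = 256, resolution = f_s/N = 58000/256 = 3625/16 Hz
Zero-padded DFT: N = 512, resolution = f_s/N = 58000/512 = 3625/32 Hz
Zero-padding interpolates the spectrum (finer frequency grid)
but does NOT improve the true spectral resolution (ability to resolve close frequencies).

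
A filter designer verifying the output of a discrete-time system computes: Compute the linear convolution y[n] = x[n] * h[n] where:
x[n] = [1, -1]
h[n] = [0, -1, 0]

y[n] = sum_k x[k]*h[n-k]. Output length = len(x) + len(h) - 1 = 2 + 3 - 1 = 4.
y[0] = 1*0 = 0
y[1] = -1*0 + 1*-1 = -1
y[2] = -1*-1 + 1*0 = 1
y[3] = -1*0 = 0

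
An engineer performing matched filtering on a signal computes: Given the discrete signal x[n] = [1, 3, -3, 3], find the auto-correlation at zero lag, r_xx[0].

The auto-correlation at zero lag r_xx[0] equals the signal energy.
r_xx[0] = sum of x[n]^2 = 1^2 + 3^2 + (-3)^2 + 3^2
= 1 + 9 + 9 + 9 = 28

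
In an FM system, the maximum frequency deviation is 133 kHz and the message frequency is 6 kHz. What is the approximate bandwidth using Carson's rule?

Carson's rule: BW = 2*(delta_f + f_m)
= 2*(133 + 6) kHz = 278 kHz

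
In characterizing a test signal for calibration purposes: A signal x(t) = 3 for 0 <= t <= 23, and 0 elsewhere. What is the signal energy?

Energy = integral of |x(t)|^2 dt over the signal duration
= 3^2 * 23 = 9 * 23 = 207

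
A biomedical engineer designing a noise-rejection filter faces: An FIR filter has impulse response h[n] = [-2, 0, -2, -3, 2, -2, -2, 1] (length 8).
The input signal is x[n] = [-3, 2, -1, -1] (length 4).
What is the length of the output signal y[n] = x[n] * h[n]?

For linear convolution, the output length is:
len(y) = len(x) + len(h) - 1 = 4 + 8 - 1 = 11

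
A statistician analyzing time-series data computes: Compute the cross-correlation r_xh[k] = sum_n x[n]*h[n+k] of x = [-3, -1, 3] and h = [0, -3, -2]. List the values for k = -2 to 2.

Both sequences indexed from 0 and zero outside their support.
Lags with overlap: k = -2 to 2.
  r_xh[-2] = x[2]*h[0] = 0
  r_xh[-1] = x[1]*h[0] + x[2]*h[1] = -9
  r_xh[0] = x[0]*h[0] + x[1]*h[1] + x[2]*h[2] = -3
  r_xh[1] = x[0]*h[1] + x[1]*h[2] = 11
  r_xh[2] = x[0]*h[2] = 6
r_xh = [0, -9, -3, 11, 6] (for k = -2, ..., 2)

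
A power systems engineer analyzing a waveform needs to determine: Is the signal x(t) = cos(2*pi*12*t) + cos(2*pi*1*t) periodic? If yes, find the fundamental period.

f1 = 12 Hz, f2 = 1 Hz
Period T1 = 1/12, T2 = 1/1
Ratio T1/T2 = 1/12, which is rational.
The signal is periodic with fundamental period T = 1/GCD(12,1) = 1 s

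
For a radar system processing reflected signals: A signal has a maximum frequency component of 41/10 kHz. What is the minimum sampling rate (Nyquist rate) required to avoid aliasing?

By the Nyquist-Shannon sampling theorem,
the minimum sampling rate (Nyquist rate) must be at least 2 * f_max.
Nyquist rate = 2 * 41/10 kHz = 41/5 kHz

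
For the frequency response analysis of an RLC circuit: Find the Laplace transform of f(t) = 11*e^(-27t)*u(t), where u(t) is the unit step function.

Standard Laplace transform pair:
e^(-at)*u(t) <-> 1/(s+a)
With a = 27: L{11*e^(-27t)*u(t)} = 11/(s+27), ROC: Re(s) > -27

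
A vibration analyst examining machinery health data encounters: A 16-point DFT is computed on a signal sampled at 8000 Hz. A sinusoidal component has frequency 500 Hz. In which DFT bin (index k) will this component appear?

DFT frequency resolution = f_s/N = 8000/16 = 500 Hz
Bin index k = f_signal / resolution = 500 / 500 = 1
The signal frequency 500 Hz falls in DFT bin k = 1.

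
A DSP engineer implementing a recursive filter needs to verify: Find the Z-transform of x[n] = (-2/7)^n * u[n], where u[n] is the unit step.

The Z-transform of a^n * u[n] is z/(z-a) for |z| > |a|.
Here a = -2/7, so X(z) = z/(z - (-2/7)) = 7z/(7z + 2)
ROC: |z| > 2/7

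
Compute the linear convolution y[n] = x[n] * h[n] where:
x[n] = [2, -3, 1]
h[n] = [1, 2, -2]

y[n] = sum_k x[k]*h[n-k]. Output length = len(x) + len(h) - 1 = 3 + 3 - 1 = 5.
y[0] = 2*1 = 2
y[1] = -3*1 + 2*2 = 1
y[2] = 1*1 + -3*2 + 2*-2 = -9
y[3] = 1*2 + -3*-2 = 8
y[4] = 1*-2 = -2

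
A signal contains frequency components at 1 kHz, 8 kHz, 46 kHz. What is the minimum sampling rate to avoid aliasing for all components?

The highest frequency component is f_max = 46 kHz.
Nyquist rate = 2 * f_max = 2 * 46 kHz = 92 kHz.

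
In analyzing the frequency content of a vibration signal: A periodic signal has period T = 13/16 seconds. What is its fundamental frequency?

The fundamental frequency is the reciprocal of the period.
f = 1/T = 1/(13/16) = 16/13 Hz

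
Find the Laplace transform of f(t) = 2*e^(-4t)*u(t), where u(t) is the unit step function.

Standard Laplace transform pair:
e^(-at)*u(t) <-> 1/(s+a)
With a = 4: L{2*e^(-4t)*u(t)} = 2/(s+4), ROC: Re(s) > -4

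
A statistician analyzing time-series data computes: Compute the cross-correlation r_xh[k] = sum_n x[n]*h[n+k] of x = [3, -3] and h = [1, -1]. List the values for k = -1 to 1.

Both sequences indexed from 0 and zero outside their support.
Lags with overlap: k = -1 to 1.
  r_xh[-1] = x[1]*h[0] = -3
  r_xh[0] = x[0]*h[0] + x[1]*h[1] = 6
  r_xh[1] = x[0]*h[1] = -3
r_xh = [-3, 6, -3] (for k = -1, ..., 1)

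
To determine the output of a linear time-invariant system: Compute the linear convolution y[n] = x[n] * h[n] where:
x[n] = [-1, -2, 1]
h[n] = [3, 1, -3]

y[n] = sum_k x[k]*h[n-k]. Output length = len(x) + len(h) - 1 = 3 + 3 - 1 = 5.
y[0] = -1*3 = -3
y[1] = -2*3 + -1*1 = -7
y[2] = 1*3 + -2*1 + -1*-3 = 4
y[3] = 1*1 + -2*-3 = 7
y[4] = 1*-3 = -3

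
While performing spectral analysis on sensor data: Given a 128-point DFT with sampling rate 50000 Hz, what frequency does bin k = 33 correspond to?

The frequency of DFT bin k is: f_k = k * f_s / N
f_33 = 33 * 50000 / 128 = 103125/8 Hz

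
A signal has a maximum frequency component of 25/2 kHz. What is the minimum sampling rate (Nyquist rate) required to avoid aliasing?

By the Nyquist-Shannon sampling theorem,
the minimum sampling rate (Nyquist rate) must be at least 2 * f_max.
Nyquist rate = 2 * 25/2 kHz = 25 kHz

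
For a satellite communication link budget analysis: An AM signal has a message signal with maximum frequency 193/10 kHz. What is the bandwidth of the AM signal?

In AM (double-sideband), the bandwidth is twice the message frequency.
BW = 2 * f_m = 2 * 193/10 kHz = 193/5 kHz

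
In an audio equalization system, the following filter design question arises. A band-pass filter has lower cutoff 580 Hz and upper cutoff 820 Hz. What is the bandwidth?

Bandwidth = f_high - f_low
= 820 Hz - 580 Hz = 240 Hz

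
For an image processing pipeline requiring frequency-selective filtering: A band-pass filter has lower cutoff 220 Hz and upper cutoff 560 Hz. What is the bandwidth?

Bandwidth = f_high - f_low
= 560 Hz - 220 Hz = 340 Hz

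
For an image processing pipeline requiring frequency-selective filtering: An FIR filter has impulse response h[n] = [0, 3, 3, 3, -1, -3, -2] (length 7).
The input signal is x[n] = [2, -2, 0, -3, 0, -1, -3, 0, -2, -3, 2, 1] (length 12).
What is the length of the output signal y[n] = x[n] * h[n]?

For linear convolution, the output length is:
len(y) = len(x) + len(h) - 1 = 12 + 7 - 1 = 18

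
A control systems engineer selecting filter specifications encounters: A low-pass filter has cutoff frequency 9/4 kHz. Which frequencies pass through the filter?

A low-pass filter passes all frequencies below the cutoff frequency 9/4 kHz and attenuates higher frequencies.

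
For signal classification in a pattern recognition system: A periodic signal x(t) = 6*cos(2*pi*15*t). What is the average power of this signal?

Average power of A*cos(wt) is A^2/2.
P = 6^2 / 2 = 36/2 = 18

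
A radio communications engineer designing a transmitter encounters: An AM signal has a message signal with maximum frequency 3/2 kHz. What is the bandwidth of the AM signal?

In AM (double-sideband), the bandwidth is twice the message frequency.
BW = 2 * f_m = 2 * 3/2 kHz = 3 kHz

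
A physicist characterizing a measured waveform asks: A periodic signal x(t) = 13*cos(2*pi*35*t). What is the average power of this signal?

Average power of A*cos(wt) is A^2/2.
P = 13^2 / 2 = 169/2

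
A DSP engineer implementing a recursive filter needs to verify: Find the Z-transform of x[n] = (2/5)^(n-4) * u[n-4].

Time-shifting property: if X(z) = Z{x[n]}, then Z{x[n-d]} = z^(-d) * X(z)
X(z) = z/(z - 2/5) for x[n] = (2/5)^n * u[n]
Z{x[n-4]} = z^(-4) * z/(z - 2/5) = z^(-3)/(z - 2/5)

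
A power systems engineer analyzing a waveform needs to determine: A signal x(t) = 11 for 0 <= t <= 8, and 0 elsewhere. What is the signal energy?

Energy = integral of |x(t)|^2 dt over the signal duration
= 11^2 * 8 = 121 * 8 = 968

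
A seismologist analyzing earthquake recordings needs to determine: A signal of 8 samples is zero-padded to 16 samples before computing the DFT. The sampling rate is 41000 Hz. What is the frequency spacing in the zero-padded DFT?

Original DFT: N = 8, resolution = f_s/N = 41000/8 = 5125 Hz
Zero-padded DFT: N = 16, resolution = f_s/N = 41000/16 = 5125/2 Hz
Zero-padding interpolates the spectrum (finer frequency grid)
but does NOT improve the true spectral resolution (ability to resolve close frequencies).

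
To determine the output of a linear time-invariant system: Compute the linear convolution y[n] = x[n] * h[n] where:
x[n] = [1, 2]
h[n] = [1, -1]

y[n] = sum_k x[k]*h[n-k]. Output length = len(x) + len(h) - 1 = 2 + 2 - 1 = 3.
y[0] = 1*1 = 1
y[1] = 2*1 + 1*-1 = 1
y[2] = 2*-1 = -2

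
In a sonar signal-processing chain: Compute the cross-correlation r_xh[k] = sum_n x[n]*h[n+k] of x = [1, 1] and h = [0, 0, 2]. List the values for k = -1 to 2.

Both sequences indexed from 0 and zero outside their support.
Lags with overlap: k = -1 to 2.
  r_xh[-1] = x[1]*h[0] = 0
  r_xh[0] = x[0]*h[0] + x[1]*h[1] = 0
  r_xh[1] = x[0]*h[1] + x[1]*h[2] = 2
  r_xh[2] = x[0]*h[2] = 2
r_xh = [0, 0, 2, 2] (for k = -1, ..., 2)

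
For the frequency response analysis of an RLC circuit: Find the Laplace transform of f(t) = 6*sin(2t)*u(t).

Standard pair: sin(wt)*u(t) <-> w/(s^2+w^2)
With w = 2: L{6*sin(2t)*u(t)} = 12/(s^2+4)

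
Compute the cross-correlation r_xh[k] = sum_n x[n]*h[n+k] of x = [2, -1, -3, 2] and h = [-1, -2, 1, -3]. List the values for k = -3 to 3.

Both sequences indexed from 0 and zero outside their support.
Lags with overlap: k = -3 to 3.
  r_xh[-3] = x[3]*h[0] = -2
  r_xh[-2] = x[2]*h[0] + x[3]*h[1] = -1
  r_xh[-1] = x[1]*h[0] + x[2]*h[1] + x[3]*h[2] = 9
  r_xh[0] = x[0]*h[0] + x[1]*h[1] + x[2]*h[2] + x[3]*h[3] = -9
  r_xh[1] = x[0]*h[1] + x[1]*h[2] + x[2]*h[3] = 4
  r_xh[2] = x[0]*h[2] + x[1]*h[3] = 5
  r_xh[3] = x[0]*h[3] = -6
r_xh = [-2, -1, 9, -9, 4, 5, -6] (for k = -3, ..., 3)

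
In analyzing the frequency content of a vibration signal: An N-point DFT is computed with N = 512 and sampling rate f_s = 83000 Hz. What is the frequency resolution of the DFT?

DFT frequency resolution = f_s / N
= 83000 / 512 = 10375/64 Hz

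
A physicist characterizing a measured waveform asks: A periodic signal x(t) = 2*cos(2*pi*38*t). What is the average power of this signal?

Average power of A*cos(wt) is A^2/2.
P = 2^2 / 2 = 4/2 = 2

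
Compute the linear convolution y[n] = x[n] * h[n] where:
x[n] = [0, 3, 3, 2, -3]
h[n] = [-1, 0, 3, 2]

y[n] = sum_k x[k]*h[n-k]. Output length = len(x) + len(h) - 1 = 5 + 4 - 1 = 8.
y[0] = 0*-1 = 0
y[1] = 3*-1 + 0*0 = -3
y[2] = 3*-1 + 3*0 + 0*3 = -3
y[3] = 2*-1 + 3*0 + 3*3 + 0*2 = 7
y[4] = -3*-1 + 2*0 + 3*3 + 3*2 = 18
y[5] = -3*0 + 2*3 + 3*2 = 12
y[6] = -3*3 + 2*2 = -5
y[7] = -3*2 = -6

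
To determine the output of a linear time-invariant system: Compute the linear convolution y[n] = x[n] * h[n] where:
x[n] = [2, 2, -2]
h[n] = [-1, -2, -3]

y[n] = sum_k x[k]*h[n-k]. Output length = len(x) + len(h) - 1 = 3 + 3 - 1 = 5.
y[0] = 2*-1 = -2
y[1] = 2*-1 + 2*-2 = -6
y[2] = -2*-1 + 2*-2 + 2*-3 = -8
y[3] = -2*-2 + 2*-3 = -2
y[4] = -2*-3 = 6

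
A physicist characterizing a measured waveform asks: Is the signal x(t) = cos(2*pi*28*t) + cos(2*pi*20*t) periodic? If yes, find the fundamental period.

f1 = 28 Hz, f2 = 20 Hz
Period T1 = 1/28, T2 = 1/20
Ratio T1/T2 = 20/28, which is rational.
The signal is periodic with fundamental period T = 1/GCD(28,20) = 1/4 s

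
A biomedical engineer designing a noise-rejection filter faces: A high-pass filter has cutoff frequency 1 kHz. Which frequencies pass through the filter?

A high-pass filter passes all frequencies above the cutoff frequency 1 kHz and attenuates lower frequencies.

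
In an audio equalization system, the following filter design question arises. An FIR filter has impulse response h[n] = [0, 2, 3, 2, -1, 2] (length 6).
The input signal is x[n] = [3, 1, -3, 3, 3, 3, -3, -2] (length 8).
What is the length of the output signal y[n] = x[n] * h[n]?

For linear convolution, the output length is:
len(y) = len(x) + len(h) - 1 = 8 + 6 - 1 = 13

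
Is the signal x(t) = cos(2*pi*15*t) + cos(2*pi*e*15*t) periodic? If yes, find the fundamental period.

f1 = 15 Hz, f2 = 15*e Hz
Ratio f2/f1 = e, which is irrational.
Since the frequency ratio is irrational, no common period exists.
The signal is not periodic.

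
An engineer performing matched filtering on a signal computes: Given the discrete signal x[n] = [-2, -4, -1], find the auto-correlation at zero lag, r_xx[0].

The auto-correlation at zero lag r_xx[0] equals the signal energy.
r_xx[0] = sum of x[n]^2 = (-2)^2 + (-4)^2 + (-1)^2
= 4 + 16 + 1 = 21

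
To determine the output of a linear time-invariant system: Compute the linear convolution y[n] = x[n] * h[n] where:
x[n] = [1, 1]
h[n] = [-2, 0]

y[n] = sum_k x[k]*h[n-k]. Output length = len(x) + len(h) - 1 = 2 + 2 - 1 = 3.
y[0] = 1*-2 = -2
y[1] = 1*-2 + 1*0 = -2
y[2] = 1*0 = 0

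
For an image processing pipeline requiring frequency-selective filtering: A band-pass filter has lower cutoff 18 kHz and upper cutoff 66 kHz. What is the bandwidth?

Bandwidth = f_high - f_low
= 66 kHz - 18 kHz = 48 kHz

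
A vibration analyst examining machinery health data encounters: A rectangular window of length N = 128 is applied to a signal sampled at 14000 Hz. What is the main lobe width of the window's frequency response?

For a rectangular window of length N,
the main lobe width in frequency is 2*f_s/N.
= 2*14000/128 = 875/4 Hz
This determines the minimum frequency separation for resolving two sinusoids.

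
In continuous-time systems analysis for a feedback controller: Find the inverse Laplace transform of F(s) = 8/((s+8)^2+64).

Standard pair: w/((s+a)^2+w^2) <-> e^(-at)*sin(wt)*u(t)
With a=8, w=8: f(t) = e^(-8t)*sin(8t)*u(t)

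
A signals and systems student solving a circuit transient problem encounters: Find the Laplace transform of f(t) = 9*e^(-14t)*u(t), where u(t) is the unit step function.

Standard Laplace transform pair:
e^(-at)*u(t) <-> 1/(s+a)
With a = 14: L{9*e^(-14t)*u(t)} = 9/(s+14), ROC: Re(s) > -14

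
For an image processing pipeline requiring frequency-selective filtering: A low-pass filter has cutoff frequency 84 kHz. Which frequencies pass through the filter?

A low-pass filter passes all frequencies below the cutoff frequency 84 kHz and attenuates higher frequencies.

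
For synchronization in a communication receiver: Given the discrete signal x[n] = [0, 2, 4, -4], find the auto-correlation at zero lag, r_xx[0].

The auto-correlation at zero lag r_xx[0] equals the signal energy.
r_xx[0] = sum of x[n]^2 = 0^2 + 2^2 + 4^2 + (-4)^2
= 0 + 4 + 16 + 16 = 36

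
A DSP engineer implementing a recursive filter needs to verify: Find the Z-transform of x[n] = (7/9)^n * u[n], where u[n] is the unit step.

The Z-transform of a^n * u[n] is z/(z-a) for |z| > |a|.
Here a = 7/9, so X(z) = z/(z - (7/9)) = 9z/(9z - 7)
ROC: |z| > 7/9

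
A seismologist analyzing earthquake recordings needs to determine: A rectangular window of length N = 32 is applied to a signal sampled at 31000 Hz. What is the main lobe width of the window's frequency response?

For a rectangular window of length N,
the main lobe width in frequency is 2*f_s/N.
= 2*31000/32 = 3875/2 Hz
This determines the minimum frequency separation for resolving two sinusoids.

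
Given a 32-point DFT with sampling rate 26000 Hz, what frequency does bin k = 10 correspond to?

The frequency of DFT bin k is: f_k = k * f_s / N
f_10 = 10 * 26000 / 32 = 8125 Hz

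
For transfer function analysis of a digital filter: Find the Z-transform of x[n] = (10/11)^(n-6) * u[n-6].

Time-shifting property: if X(z) = Z{x[n]}, then Z{x[n-d]} = z^(-d) * X(z)
X(z) = z/(z - 10/11) for x[n] = (10/11)^n * u[n]
Z{x[n-6]} = z^(-6) * z/(z - 10/11) = z^(-5)/(z - 10/11)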